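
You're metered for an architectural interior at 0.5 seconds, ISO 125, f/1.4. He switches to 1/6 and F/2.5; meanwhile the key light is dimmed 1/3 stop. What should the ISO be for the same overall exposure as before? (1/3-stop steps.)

Scene light: 1/3 stop darker.
Shutter speed: 0.5 → 0.4 → 0.3 → 1/4 → 1/5 → 1/6 — 1 2/3 stops faster (darker).
Aperture: f/1.4 → f/1.6 → f/1.8 → f/2 → f/2.2 → f/2.5 — 1 2/3 stops smaller aperture (darker).
Net so far: 3 2/3 stops darker. ISO: 125 → 160 → 200 → 250 → 320 → 400 → 500 → 640 → 800 → 1000 → 1250 → 1600.

ISO 1600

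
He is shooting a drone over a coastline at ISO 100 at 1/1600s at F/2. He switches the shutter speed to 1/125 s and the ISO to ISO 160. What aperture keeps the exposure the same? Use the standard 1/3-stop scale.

f/9

Shutter speed: 1/1600 → 1/1250 → 1/1000 → 1/800 → 1/640 → 1/500 → 1/400 → 1/320 → 1/250 → 1/200 → 1/160 → 1/125 — 3 2/3 stops slower (brighter).
ISO: 100 → 125 → 160 — 2/3 stop raised (brighter).
Net change so far: 4 1/3 stops brighter. Offset with the aperture: f/2 → f/2.2 → f/2.5 → f/2.8 → f/3.2 → f/3.5 → f/4 → f/4.5 → f/5 → f/5.6 → f/6.3 → f/7.1 → f/8 → f/9.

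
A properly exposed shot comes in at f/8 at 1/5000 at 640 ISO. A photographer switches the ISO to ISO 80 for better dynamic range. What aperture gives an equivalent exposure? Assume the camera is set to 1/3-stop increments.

ISO: 640 → 500 → 400 → 320 → 250 → 200 → 160 → 125 → 100 → 80 — 3 stops dropped (darker).
Need 3 stops brighter from the aperture: f/8 → f/7.1 → f/6.3 → f/5.6 → f/5 → f/4.5 → f/4 → f/3.5 → f/3.2 → f/2.8.

f/2.8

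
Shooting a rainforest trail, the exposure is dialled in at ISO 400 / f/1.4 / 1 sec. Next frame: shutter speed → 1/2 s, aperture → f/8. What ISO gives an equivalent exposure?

Shutter speed: 1 → 1/2 — 1 stop faster (darker).
Aperture: f/1.4 → f/2 → f/2.8 → f/4 → f/5.6 → f/8 — 5 stops smaller aperture (darker).
Net change so far: 6 stops darker. Offset with the ISO: 400 → 800 → 1600 → 3200 → 6400 → 12800 → 25600.

ISO 25600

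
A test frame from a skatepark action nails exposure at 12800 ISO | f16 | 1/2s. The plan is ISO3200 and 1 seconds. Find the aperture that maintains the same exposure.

f/11

ISO: 12800 → 6400 → 3200 — 2 stops lower (darker).
Shutter speed: 1/2 → 1 — 1 stop longer (brighter).
Net change so far: 1 stop darker. Offset with the aperture: f/16 → f/11.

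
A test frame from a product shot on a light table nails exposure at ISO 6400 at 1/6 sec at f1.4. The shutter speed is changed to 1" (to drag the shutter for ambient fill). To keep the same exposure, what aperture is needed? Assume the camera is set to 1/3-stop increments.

Shutter speed: 1/6 → 1/5 → 1/4 → 0.3 → 0.4 → 0.5 → 0.6 → 0.8 → 1 — 2 2/3 stops longer (brighter).
Need 2 2/3 stops darker from the aperture: f/1.4 → f/1.6 → f/1.8 → f/2 → f/2.2 → f/2.5 → f/2.8 → f/3.2 → f/3.5.

f/3.5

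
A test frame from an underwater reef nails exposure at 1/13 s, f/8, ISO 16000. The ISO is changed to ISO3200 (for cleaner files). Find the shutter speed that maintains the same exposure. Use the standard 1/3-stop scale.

ISO: 16000 → 12800 → 10000 → 8000 → 6400 → 5000 → 4000 → 3200 — 2 1/3 stops dropped (darker).
Need 2 1/3 stops brighter from the shutter speed: 1/13 → 1/10 → 1/8 → 1/6 → 1/5 → 1/4 → 0.3 → 0.4.

0.4 s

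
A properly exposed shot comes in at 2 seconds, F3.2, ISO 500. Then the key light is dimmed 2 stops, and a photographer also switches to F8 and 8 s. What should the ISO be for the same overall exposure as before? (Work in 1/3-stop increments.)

ISO 3200

Scene light: 2 stops darker.
Aperture: f/3.2 → f/3.5 → f/4 → f/4.5 → f/5 → f/5.6 → f/6.3 → f/7.1 → f/8 — 2 2/3 stops smaller aperture (darker).
Shutter speed: 2 → 2.5 → 3.2 → 4 → 5 → 6 → 8 — 2 stops longer (brighter).
Net so far: 2 2/3 stops darker. ISO: 500 → 640 → 800 → 1000 → 1250 → 1600 → 2000 → 2500 → 3200.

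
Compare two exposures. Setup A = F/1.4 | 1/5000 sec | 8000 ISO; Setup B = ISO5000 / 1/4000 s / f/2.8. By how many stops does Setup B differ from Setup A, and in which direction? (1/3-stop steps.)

2 1/3 stops darker

Aperture: f/1.4 → f/1.6 → f/1.8 → f/2 → f/2.2 → f/2.5 → f/2.8 — 2 stops stopped down (darker).
Shutter speed: 1/5000 → 1/4000 — 1/3 stop longer (brighter).
ISO: 8000 → 6400 → 5000 — 2/3 stop lower (darker).
Net: −2 +1/3 −2/3 = −2 1/3 stops.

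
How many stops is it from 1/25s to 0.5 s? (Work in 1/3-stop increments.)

3 2/3 stops

1/25 → 1/20 → 1/15 → 1/13 → 1/10 → 1/8 → 1/6 → 1/5 → 1/4 → 0.3 → 0.4 → 0.5 — count the steps: 11 third-stops = 3 2/3 stops.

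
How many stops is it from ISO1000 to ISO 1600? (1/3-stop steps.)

1000 → 1250 → 1600 — count the steps: 2 third-stops = 2/3 stop.

2/3 stop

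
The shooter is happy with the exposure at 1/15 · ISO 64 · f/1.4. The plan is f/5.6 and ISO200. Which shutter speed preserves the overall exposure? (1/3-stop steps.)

0.3 s

Aperture: f/1.4 → f/1.6 → f/1.8 → f/2 → f/2.2 → f/2.5 → f/2.8 → f/3.2 → f/3.5 → f/4 → f/4.5 → f/5 → f/5.6 — 4 stops narrower (darker).
ISO: 64 → 80 → 100 → 125 → 160 → 200 — 1 2/3 stops higher (brighter).
Net change so far: 2 1/3 stops darker. Offset with the shutter speed: 1/15 → 1/13 → 1/10 → 1/8 → 1/6 → 1/5 → 1/4 → 0.3.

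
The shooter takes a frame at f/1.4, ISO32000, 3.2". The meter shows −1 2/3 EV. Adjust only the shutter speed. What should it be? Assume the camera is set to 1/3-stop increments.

Underexposed by 1 2/3 stops → need 1 2/3 stops brighter.
Shutter speed: 3.2 → 4 → 5 → 6 → 8 → 10.

10 s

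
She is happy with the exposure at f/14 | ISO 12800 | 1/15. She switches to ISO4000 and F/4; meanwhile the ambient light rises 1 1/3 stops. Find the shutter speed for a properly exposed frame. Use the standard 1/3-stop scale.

Scene light: 1 1/3 stops brighter.
ISO: 12800 → 10000 → 8000 → 6400 → 5000 → 4000 — 1 2/3 stops lower (darker).
Aperture: f/14 → f/13 → f/11 → f/10 → f/9 → f/8 → f/7.1 → f/6.3 → f/5.6 → f/5 → f/4.5 → f/4 — 3 2/3 stops opened up (brighter).
Net so far: 3 1/3 stops brighter. Shutter speed: 1/15 → 1/20 → 1/25 → 1/30 → 1/40 → 1/50 → 1/60 → 1/80 → 1/100 → 1/125 → 1/160.

1/160s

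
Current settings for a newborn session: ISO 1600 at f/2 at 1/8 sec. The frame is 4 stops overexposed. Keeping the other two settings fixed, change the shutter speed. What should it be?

1/125s

Overexposed by 4 stops → need 4 stops darker.
Shutter speed: 1/8 → 1/15 → 1/30 → 1/60 → 1/125.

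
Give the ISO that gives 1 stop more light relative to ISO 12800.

ISO: 12800 → 25600 — 1 stop higher (brighter).

ISO 25600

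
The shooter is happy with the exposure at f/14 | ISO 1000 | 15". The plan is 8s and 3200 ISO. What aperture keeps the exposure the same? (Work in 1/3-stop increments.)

f/18

Shutter speed: 15 → 13 → 10 → 8 — 1 stop faster (darker).
ISO: 1000 → 1250 → 1600 → 2000 → 2500 → 3200 — 1 2/3 stops raised (brighter).
Net change so far: 2/3 stop brighter. Offset with the aperture: f/14 → f/16 → f/18.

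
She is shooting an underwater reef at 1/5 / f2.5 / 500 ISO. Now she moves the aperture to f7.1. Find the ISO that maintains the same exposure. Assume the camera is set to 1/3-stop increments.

Aperture: f/2.5 → f/2.8 → f/3.2 → f/3.5 → f/4 → f/4.5 → f/5 → f/5.6 → f/6.3 → f/7.1 — 3 stops narrower (darker).
Need 3 stops brighter from the ISO: 500 → 640 → 800 → 1000 → 1250 → 1600 → 2000 → 2500 → 3200 → 4000.

ISO 4000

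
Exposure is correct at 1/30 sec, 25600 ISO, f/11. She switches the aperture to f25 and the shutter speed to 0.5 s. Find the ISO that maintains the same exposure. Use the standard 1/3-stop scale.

Aperture: f/11 → f/13 → f/14 → f/16 → f/18 → f/20 → f/22 → f/25 — 2 1/3 stops smaller aperture (darker).
Shutter speed: 1/30 → 1/25 → 1/20 → 1/15 → 1/13 → 1/10 → 1/8 → 1/6 → 1/5 → 1/4 → 0.3 → 0.4 → 0.5 — 4 stops longer (brighter).
Net change so far: 1 2/3 stops brighter. Offset with the ISO: 25600 → 20000 → 16000 → 12800 → 10000 → 8000.

ISO 8000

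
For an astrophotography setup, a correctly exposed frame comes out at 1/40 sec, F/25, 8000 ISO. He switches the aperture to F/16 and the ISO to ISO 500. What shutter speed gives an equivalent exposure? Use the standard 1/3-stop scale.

Aperture: f/25 → f/22 → f/20 → f/18 → f/16 — 1 1/3 stops opened up (brighter).
ISO: 8000 → 6400 → 5000 → 4000 → 3200 → 2500 → 2000 → 1600 → 1250 → 1000 → 800 → 640 → 500 — 4 stops lower (darker).
Net change so far: 2 2/3 stops darker. Offset with the shutter speed: 1/40 → 1/30 → 1/25 → 1/20 → 1/15 → 1/13 → 1/10 → 1/8 → 1/6.

1/6s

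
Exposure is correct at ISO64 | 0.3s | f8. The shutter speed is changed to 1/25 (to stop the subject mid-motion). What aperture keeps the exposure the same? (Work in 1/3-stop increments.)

f/2.8

Shutter speed: 0.3 → 1/4 → 1/5 → 1/6 → 1/8 → 1/10 → 1/13 → 1/15 → 1/20 → 1/25 — 3 stops faster (darker).
Need 3 stops brighter from the aperture: f/8 → f/7.1 → f/6.3 → f/5.6 → f/5 → f/4.5 → f/4 → f/3.5 → f/3.2 → f/2.8.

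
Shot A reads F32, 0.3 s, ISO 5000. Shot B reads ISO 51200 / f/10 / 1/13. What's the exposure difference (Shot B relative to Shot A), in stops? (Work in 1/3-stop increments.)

4 2/3 stops brighter

Aperture: f/32 → f/29 → f/25 → f/22 → f/20 → f/18 → f/16 → f/14 → f/13 → f/11 → f/10 — 3 1/3 stops larger aperture (brighter).
Shutter speed: 0.3 → 1/4 → 1/5 → 1/6 → 1/8 → 1/10 → 1/13 — 2 stops faster (darker).
ISO: 5000 → 6400 → 8000 → 10000 → 12800 → 16000 → 20000 → 25600 → 32000 → 40000 → 51200 — 3 1/3 stops raised (brighter).
Net: +3 1/3 −2 +3 1/3 = +4 2/3 stops.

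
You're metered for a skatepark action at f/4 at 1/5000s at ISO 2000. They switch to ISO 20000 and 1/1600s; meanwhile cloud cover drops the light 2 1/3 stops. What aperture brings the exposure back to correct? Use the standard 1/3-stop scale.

f/10

Scene light: 2 1/3 stops darker.
ISO: 2000 → 2500 → 3200 → 4000 → 5000 → 6400 → 8000 → 10000 → 12800 → 16000 → 20000 — 3 1/3 stops raised (brighter).
Shutter speed: 1/5000 → 1/4000 → 1/3200 → 1/2500 → 1/2000 → 1/1600 — 1 2/3 stops longer (brighter).
Net so far: 2 2/3 stops brighter. Aperture: f/4 → f/4.5 → f/5 → f/5.6 → f/6.3 → f/7.1 → f/8 → f/9 → f/10.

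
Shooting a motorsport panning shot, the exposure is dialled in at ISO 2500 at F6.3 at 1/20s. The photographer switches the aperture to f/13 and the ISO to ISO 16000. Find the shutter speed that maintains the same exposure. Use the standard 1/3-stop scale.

Aperture: f/6.3 → f/7.1 → f/8 → f/9 → f/10 → f/11 → f/13 — 2 stops narrower (darker).
ISO: 2500 → 3200 → 4000 → 5000 → 6400 → 8000 → 10000 → 12800 → 16000 — 2 2/3 stops higher (brighter).
Net change so far: 2/3 stop brighter. Offset with the shutter speed: 1/20 → 1/25 → 1/30.

1/30s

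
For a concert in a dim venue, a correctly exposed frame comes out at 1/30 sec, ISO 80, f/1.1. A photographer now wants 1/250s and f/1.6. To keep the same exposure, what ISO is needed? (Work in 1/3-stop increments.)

ISO 1250

Shutter speed: 1/30 → 1/40 → 1/50 → 1/60 → 1/80 → 1/100 → 1/125 → 1/160 → 1/200 → 1/250 — 3 stops faster (darker).
Aperture: f/1.1 → f/1.2 → f/1.4 → f/1.6 — 1 stop narrower (darker).
Net change so far: 4 stops darker. Offset with the ISO: 80 → 100 → 125 → 160 → 200 → 250 → 320 → 400 → 500 → 640 → 800 → 1000 → 1250.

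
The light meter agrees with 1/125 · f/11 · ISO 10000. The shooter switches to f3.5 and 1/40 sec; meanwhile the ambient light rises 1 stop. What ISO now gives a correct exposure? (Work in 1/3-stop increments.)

Scene light: 1 stop brighter.
Aperture: f/11 → f/10 → f/9 → f/8 → f/7.1 → f/6.3 → f/5.6 → f/5 → f/4.5 → f/4 → f/3.5 — 3 1/3 stops larger aperture (brighter).
Shutter speed: 1/125 → 1/100 → 1/80 → 1/60 → 1/50 → 1/40 — 1 2/3 stops longer (brighter).
Net so far: 6 stops brighter. ISO: 10000 → 8000 → 6400 → 5000 → 4000 → 3200 → 2500 → 2000 → 1600 → 1250 → 1000 → 800 → 640 → 500 → 400 → 320 → 250 → 200 → 160.

ISO 160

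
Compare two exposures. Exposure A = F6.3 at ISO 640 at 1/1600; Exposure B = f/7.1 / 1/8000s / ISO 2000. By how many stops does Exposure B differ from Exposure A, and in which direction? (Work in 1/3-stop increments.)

1 stop darker

Aperture: f/6.3 → f/7.1 — 1/3 stop narrower (darker).
Shutter speed: 1/1600 → 1/2000 → 1/2500 → 1/3200 → 1/4000 → 1/5000 → 1/6400 → 1/8000 — 2 1/3 stops faster (darker).
ISO: 640 → 800 → 1000 → 1250 → 1600 → 2000 — 1 2/3 stops raised (brighter).
Net: −1/3 −2 1/3 +1 2/3 = −1 stop.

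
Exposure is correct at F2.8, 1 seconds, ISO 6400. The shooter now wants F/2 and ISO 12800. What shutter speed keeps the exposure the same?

1/4s

Aperture: f/2.8 → f/2 — 1 stop larger aperture (brighter).
ISO: 6400 → 12800 — 1 stop higher (brighter).
Net change so far: 2 stops brighter. Offset with the shutter speed: 1 → 1/2 → 1/4.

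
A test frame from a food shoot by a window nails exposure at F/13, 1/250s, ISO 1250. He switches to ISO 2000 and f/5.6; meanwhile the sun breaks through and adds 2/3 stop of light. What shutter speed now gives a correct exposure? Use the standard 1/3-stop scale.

Scene light: 2/3 stop brighter.
ISO: 1250 → 1600 → 2000 — 2/3 stop higher (brighter).
Aperture: f/13 → f/11 → f/10 → f/9 → f/8 → f/7.1 → f/6.3 → f/5.6 — 2 1/3 stops opened up (brighter).
Net so far: 3 2/3 stops brighter. Shutter speed: 1/250 → 1/320 → 1/400 → 1/500 → 1/640 → 1/800 → 1/1000 → 1/1250 → 1/1600 → 1/2000 → 1/2500 → 1/3200.

1/3200s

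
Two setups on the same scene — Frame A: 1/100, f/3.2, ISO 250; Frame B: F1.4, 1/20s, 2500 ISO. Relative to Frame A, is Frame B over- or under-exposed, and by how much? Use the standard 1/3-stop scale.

Aperture: f/3.2 → f/2.8 → f/2.5 → f/2.2 → f/2 → f/1.8 → f/1.6 → f/1.4 — 2 1/3 stops wider (brighter).
Shutter speed: 1/100 → 1/80 → 1/60 → 1/50 → 1/40 → 1/30 → 1/25 → 1/20 — 2 1/3 stops slower (brighter).
ISO: 250 → 320 → 400 → 500 → 640 → 800 → 1000 → 1250 → 1600 → 2000 → 2500 — 3 1/3 stops raised (brighter).
Net: +2 1/3 +2 1/3 +3 1/3 = +8 stops.

8 stops brighter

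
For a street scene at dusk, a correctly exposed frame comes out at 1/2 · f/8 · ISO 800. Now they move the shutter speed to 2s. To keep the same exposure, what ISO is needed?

Shutter speed: 1/2 → 1 → 2 — 2 stops slower (brighter).
Need 2 stops darker from the ISO: 800 → 400 → 200.

ISO 200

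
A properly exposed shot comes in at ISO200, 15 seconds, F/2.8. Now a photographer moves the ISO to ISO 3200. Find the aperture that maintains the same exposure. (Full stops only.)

ISO: 200 → 400 → 800 → 1600 → 3200 — 4 stops raised (brighter).
Need 4 stops darker from the aperture: f/2.8 → f/4 → f/5.6 → f/8 → f/11.

f/11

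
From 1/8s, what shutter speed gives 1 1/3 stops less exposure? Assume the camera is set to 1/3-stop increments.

1/20s

Shutter speed: 1/8 → 1/10 → 1/13 → 1/15 → 1/20 — 1 1/3 stops faster (darker).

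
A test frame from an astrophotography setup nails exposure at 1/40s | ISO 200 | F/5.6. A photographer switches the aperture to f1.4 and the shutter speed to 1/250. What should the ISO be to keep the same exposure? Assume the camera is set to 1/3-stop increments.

ISO 80

Aperture: f/5.6 → f/5 → f/4.5 → f/4 → f/3.5 → f/3.2 → f/2.8 → f/2.5 → f/2.2 → f/2 → f/1.8 → f/1.6 → f/1.4 — 4 stops opened up (brighter).
Shutter speed: 1/40 → 1/50 → 1/60 → 1/80 → 1/100 → 1/125 → 1/160 → 1/200 → 1/250 — 2 2/3 stops faster (darker).
Net change so far: 1 1/3 stops brighter. Offset with the ISO: 200 → 160 → 125 → 100 → 80.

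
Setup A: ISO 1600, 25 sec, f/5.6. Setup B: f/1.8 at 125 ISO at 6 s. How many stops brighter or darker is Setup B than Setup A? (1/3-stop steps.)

2 1/3 stops darker

Aperture: f/5.6 → f/5 → f/4.5 → f/4 → f/3.5 → f/3.2 → f/2.8 → f/2.5 → f/2.2 → f/2 → f/1.8 — 3 1/3 stops wider (brighter).
Shutter speed: 25 → 20 → 15 → 13 → 10 → 8 → 6 — 2 stops shorter (darker).
ISO: 1600 → 1250 → 1000 → 800 → 640 → 500 → 400 → 320 → 250 → 200 → 160 → 125 — 3 2/3 stops dropped (darker).
Net: +3 1/3 −2 −3 2/3 = −2 1/3 stops.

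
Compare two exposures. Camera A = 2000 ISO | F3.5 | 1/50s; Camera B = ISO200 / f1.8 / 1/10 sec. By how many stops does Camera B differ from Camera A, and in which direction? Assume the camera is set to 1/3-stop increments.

1 stop brighter

Aperture: f/3.5 → f/3.2 → f/2.8 → f/2.5 → f/2.2 → f/2 → f/1.8 — 2 stops larger aperture (brighter).
Shutter speed: 1/50 → 1/40 → 1/30 → 1/25 → 1/20 → 1/15 → 1/13 → 1/10 — 2 1/3 stops slower (brighter).
ISO: 2000 → 1600 → 1250 → 1000 → 800 → 640 → 500 → 400 → 320 → 250 → 200 — 3 1/3 stops dropped (darker).
Net: +2 +2 1/3 −3 1/3 = +1 stop.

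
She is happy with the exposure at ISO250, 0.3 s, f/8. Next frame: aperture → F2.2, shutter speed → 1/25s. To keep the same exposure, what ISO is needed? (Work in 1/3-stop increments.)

ISO 160

Aperture: f/8 → f/7.1 → f/6.3 → f/5.6 → f/5 → f/4.5 → f/4 → f/3.5 → f/3.2 → f/2.8 → f/2.5 → f/2.2 — 3 2/3 stops opened up (brighter).
Shutter speed: 0.3 → 1/4 → 1/5 → 1/6 → 1/8 → 1/10 → 1/13 → 1/15 → 1/20 → 1/25 — 3 stops shorter (darker).
Net change so far: 2/3 stop brighter. Offset with the ISO: 250 → 200 → 160.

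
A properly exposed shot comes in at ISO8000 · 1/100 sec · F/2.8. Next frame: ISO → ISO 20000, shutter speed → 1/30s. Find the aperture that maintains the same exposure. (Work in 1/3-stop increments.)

f/8

ISO: 8000 → 10000 → 12800 → 16000 → 20000 — 1 1/3 stops higher (brighter).
Shutter speed: 1/100 → 1/80 → 1/60 → 1/50 → 1/40 → 1/30 — 1 2/3 stops longer (brighter).
Net change so far: 3 stops brighter. Offset with the aperture: f/2.8 → f/3.2 → f/3.5 → f/4 → f/4.5 → f/5 → f/5.6 → f/6.3 → f/7.1 → f/8.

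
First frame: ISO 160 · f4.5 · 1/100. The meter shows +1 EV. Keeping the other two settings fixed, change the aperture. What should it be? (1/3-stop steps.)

Overexposed by 1 stop → need 1 stop darker.
Aperture: f/4.5 → f/5 → f/5.6 → f/6.3.

f/6.3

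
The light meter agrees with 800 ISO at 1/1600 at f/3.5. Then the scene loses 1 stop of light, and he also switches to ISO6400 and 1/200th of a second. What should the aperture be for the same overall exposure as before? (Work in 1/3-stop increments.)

f/20

Scene light: 1 stop darker.
ISO: 800 → 1000 → 1250 → 1600 → 2000 → 2500 → 3200 → 4000 → 5000 → 6400 — 3 stops higher (brighter).
Shutter speed: 1/1600 → 1/1250 → 1/1000 → 1/800 → 1/640 → 1/500 → 1/400 → 1/320 → 1/250 → 1/200 — 3 stops longer (brighter).
Net so far: 5 stops brighter. Aperture: f/3.5 → f/4 → f/4.5 → f/5 → f/5.6 → f/6.3 → f/7.1 → f/8 → f/9 → f/10 → f/11 → f/13 → f/14 → f/16 → f/18 → f/20.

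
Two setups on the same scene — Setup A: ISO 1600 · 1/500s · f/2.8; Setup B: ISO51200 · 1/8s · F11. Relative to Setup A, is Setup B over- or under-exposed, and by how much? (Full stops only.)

Aperture: f/2.8 → f/4 → f/5.6 → f/8 → f/11 — 4 stops narrower (darker).
Shutter speed: 1/500 → 1/250 → 1/125 → 1/60 → 1/30 → 1/15 → 1/8 — 6 stops slower (brighter).
ISO: 1600 → 3200 → 6400 → 12800 → 25600 → 51200 — 5 stops raised (brighter).
Net: −4 +6 +5 = +7 stops.

7 stops brighter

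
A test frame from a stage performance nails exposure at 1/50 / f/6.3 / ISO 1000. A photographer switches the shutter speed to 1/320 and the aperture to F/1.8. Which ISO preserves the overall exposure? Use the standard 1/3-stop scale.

ISO 500

Shutter speed: 1/50 → 1/60 → 1/80 → 1/100 → 1/125 → 1/160 → 1/200 → 1/250 → 1/320 — 2 2/3 stops shorter (darker).
Aperture: f/6.3 → f/5.6 → f/5 → f/4.5 → f/4 → f/3.5 → f/3.2 → f/2.8 → f/2.5 → f/2.2 → f/2 → f/1.8 — 3 2/3 stops opened up (brighter).
Net change so far: 1 stop brighter. Offset with the ISO: 1000 → 800 → 640 → 500.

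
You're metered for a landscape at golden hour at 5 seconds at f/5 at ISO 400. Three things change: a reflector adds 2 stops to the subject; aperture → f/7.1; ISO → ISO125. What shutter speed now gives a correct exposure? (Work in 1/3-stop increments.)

Scene light: 2 stops brighter.
Aperture: f/5 → f/5.6 → f/6.3 → f/7.1 — 1 stop narrower (darker).
ISO: 400 → 320 → 250 → 200 → 160 → 125 — 1 2/3 stops lower (darker).
Net so far: 2/3 stop darker. Shutter speed: 5 → 6 → 8.

8 s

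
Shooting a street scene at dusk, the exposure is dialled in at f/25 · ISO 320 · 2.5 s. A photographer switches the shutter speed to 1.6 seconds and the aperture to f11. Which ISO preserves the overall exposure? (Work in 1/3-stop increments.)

Shutter speed: 2.5 → 2 → 1.6 — 2/3 stop faster (darker).
Aperture: f/25 → f/22 → f/20 → f/18 → f/16 → f/14 → f/13 → f/11 — 2 1/3 stops larger aperture (brighter).
Net change so far: 1 2/3 stops brighter. Offset with the ISO: 320 → 250 → 200 → 160 → 125 → 100.

ISO 100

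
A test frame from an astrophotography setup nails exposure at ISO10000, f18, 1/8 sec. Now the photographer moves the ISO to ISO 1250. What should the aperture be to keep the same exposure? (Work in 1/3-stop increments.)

ISO: 10000 → 8000 → 6400 → 5000 → 4000 → 3200 → 2500 → 2000 → 1600 → 1250 — 3 stops dropped (darker).
Need 3 stops brighter from the aperture: f/18 → f/16 → f/14 → f/13 → f/11 → f/10 → f/9 → f/8 → f/7.1 → f/6.3.

f/6.3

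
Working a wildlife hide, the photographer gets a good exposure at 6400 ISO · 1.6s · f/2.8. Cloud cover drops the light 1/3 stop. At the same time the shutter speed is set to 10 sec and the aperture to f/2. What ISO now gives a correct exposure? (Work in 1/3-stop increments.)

ISO 640

Scene light: 1/3 stop darker.
Shutter speed: 1.6 → 2 → 2.5 → 3.2 → 4 → 5 → 6 → 8 → 10 — 2 2/3 stops slower (brighter).
Aperture: f/2.8 → f/2.5 → f/2.2 → f/2 — 1 stop wider (brighter).
Net so far: 3 1/3 stops brighter. ISO: 6400 → 5000 → 4000 → 3200 → 2500 → 2000 → 1600 → 1250 → 1000 → 800 → 640.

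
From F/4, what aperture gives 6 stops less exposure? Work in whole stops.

f/32

Aperture: f/4 → f/5.6 → f/8 → f/11 → f/16 → f/22 → f/32 — 6 stops stopped down (darker).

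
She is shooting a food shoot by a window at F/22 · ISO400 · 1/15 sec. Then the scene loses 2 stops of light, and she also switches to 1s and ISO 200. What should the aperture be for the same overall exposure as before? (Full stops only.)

f/32

Scene light: 2 stops darker.
Shutter speed: 1/15 → 1/8 → 1/4 → 1/2 → 1 — 4 stops longer (brighter).
ISO: 400 → 200 — 1 stop dropped (darker).
Net so far: 1 stop brighter. Aperture: f/22 → f/32.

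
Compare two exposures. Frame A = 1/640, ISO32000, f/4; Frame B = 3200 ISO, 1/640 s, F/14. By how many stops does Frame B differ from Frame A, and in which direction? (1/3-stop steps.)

Aperture: f/4 → f/4.5 → f/5 → f/5.6 → f/6.3 → f/7.1 → f/8 → f/9 → f/10 → f/11 → f/13 → f/14 — 3 2/3 stops narrower (darker).
Shutter speed: unchanged.
ISO: 32000 → 25600 → 20000 → 16000 → 12800 → 10000 → 8000 → 6400 → 5000 → 4000 → 3200 — 3 1/3 stops lower (darker).
Net: −3 2/3 −3 1/3 = −7 stops.

7 stops darker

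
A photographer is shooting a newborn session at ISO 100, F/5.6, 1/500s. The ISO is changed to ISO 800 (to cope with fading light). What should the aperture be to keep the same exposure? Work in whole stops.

ISO: 100 → 200 → 400 → 800 — 3 stops higher (brighter).
Need 3 stops darker from the aperture: f/5.6 → f/8 → f/11 → f/16.

f/16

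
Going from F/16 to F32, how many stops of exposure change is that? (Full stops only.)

f/16 → f/22 → f/32 — count the steps: 2 stops.

2 stops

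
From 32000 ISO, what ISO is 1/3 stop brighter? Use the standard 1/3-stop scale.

ISO 40000

ISO: 32000 → 40000 — 1/3 stop higher (brighter).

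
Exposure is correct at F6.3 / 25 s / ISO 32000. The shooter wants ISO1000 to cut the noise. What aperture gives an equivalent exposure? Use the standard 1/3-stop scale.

ISO: 32000 → 25600 → 20000 → 16000 → 12800 → 10000 → 8000 → 6400 → 5000 → 4000 → 3200 → 2500 → 2000 → 1600 → 1250 → 1000 — 5 stops lower (darker).
Need 5 stops brighter from the aperture: f/6.3 → f/5.6 → f/5 → f/4.5 → f/4 → f/3.5 → f/3.2 → f/2.8 → f/2.5 → f/2.2 → f/2 → f/1.8 → f/1.6 → f/1.4 → f/1.2 → f/1.1.

f/1.1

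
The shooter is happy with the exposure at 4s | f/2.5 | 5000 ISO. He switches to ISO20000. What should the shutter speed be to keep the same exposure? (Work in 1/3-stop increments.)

ISO: 5000 → 6400 → 8000 → 10000 → 12800 → 16000 → 20000 — 2 stops raised (brighter).
Need 2 stops darker from the shutter speed: 4 → 3.2 → 2.5 → 2 → 1.6 → 1.3 → 1.

1 s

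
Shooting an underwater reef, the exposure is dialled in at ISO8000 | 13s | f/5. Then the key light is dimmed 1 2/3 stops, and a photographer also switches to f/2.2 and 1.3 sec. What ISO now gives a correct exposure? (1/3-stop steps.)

Scene light: 1 2/3 stops darker.
Aperture: f/5 → f/4.5 → f/4 → f/3.5 → f/3.2 → f/2.8 → f/2.5 → f/2.2 — 2 1/3 stops larger aperture (brighter).
Shutter speed: 13 → 10 → 8 → 6 → 5 → 4 → 3.2 → 2.5 → 2 → 1.6 → 1.3 — 3 1/3 stops faster (darker).
Net so far: 2 2/3 stops darker. ISO: 8000 → 10000 → 12800 → 16000 → 20000 → 25600 → 32000 → 40000 → 51200.

ISO 51200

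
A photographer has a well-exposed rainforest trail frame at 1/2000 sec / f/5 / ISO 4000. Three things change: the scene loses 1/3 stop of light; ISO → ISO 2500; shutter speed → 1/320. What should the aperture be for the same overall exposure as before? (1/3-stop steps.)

f/9

Scene light: 1/3 stop darker.
ISO: 4000 → 3200 → 2500 — 2/3 stop dropped (darker).
Shutter speed: 1/2000 → 1/1600 → 1/1250 → 1/1000 → 1/800 → 1/640 → 1/500 → 1/400 → 1/320 — 2 2/3 stops slower (brighter).
Net so far: 1 2/3 stops brighter. Aperture: f/5 → f/5.6 → f/6.3 → f/7.1 → f/8 → f/9.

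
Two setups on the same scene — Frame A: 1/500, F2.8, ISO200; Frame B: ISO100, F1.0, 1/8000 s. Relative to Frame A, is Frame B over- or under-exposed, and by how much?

2 stops darker

Aperture: f/2.8 → f/2 → f/1.4 → f/1.0 — 3 stops opened up (brighter).
Shutter speed: 1/500 → 1/1000 → 1/2000 → 1/4000 → 1/8000 — 4 stops faster (darker).
ISO: 200 → 100 — 1 stop lower (darker).
Net: +3 −4 −1 = −2 stops.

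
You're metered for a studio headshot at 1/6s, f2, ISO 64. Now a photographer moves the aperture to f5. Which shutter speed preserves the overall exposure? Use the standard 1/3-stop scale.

Aperture: f/2 → f/2.2 → f/2.5 → f/2.8 → f/3.2 → f/3.5 → f/4 → f/4.5 → f/5 — 2 2/3 stops smaller aperture (darker).
Need 2 2/3 stops brighter from the shutter speed: 1/6 → 1/5 → 1/4 → 0.3 → 0.4 → 0.5 → 0.6 → 0.8 → 1.

1 s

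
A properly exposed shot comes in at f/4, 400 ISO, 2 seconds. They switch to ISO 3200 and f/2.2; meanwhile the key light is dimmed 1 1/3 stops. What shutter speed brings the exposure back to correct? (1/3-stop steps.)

Scene light: 1 1/3 stops darker.
ISO: 400 → 500 → 640 → 800 → 1000 → 1250 → 1600 → 2000 → 2500 → 3200 — 3 stops higher (brighter).
Aperture: f/4 → f/3.5 → f/3.2 → f/2.8 → f/2.5 → f/2.2 — 1 2/3 stops opened up (brighter).
Net so far: 3 1/3 stops brighter. Shutter speed: 2 → 1.6 → 1.3 → 1 → 0.8 → 0.6 → 0.5 → 0.4 → 0.3 → 1/4 → 1/5.

1/5s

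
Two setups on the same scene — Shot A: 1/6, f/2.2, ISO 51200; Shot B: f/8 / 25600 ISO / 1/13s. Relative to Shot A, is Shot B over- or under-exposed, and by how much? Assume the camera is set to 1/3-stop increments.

Aperture: f/2.2 → f/2.5 → f/2.8 → f/3.2 → f/3.5 → f/4 → f/4.5 → f/5 → f/5.6 → f/6.3 → f/7.1 → f/8 — 3 2/3 stops smaller aperture (darker).
Shutter speed: 1/6 → 1/8 → 1/10 → 1/13 — 1 stop shorter (darker).
ISO: 51200 → 40000 → 32000 → 25600 — 1 stop dropped (darker).
Net: −3 2/3 −1 −1 = −5 2/3 stops.

5 2/3 stops darker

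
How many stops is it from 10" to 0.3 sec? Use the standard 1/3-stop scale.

5 stops

10 → 8 → 6 → 5 → 4 → 3.2 → 2.5 → 2 → 1.6 → 1.3 → 1 → 0.8 → 0.6 → 0.5 → 0.4 → 0.3 — count the steps: 15 third-stops = 5 stops.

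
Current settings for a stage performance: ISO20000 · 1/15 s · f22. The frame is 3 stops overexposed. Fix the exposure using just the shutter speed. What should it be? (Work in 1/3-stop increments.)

1/125s

Overexposed by 3 stops → need 3 stops darker.
Shutter speed: 1/15 → 1/20 → 1/25 → 1/30 → 1/40 → 1/50 → 1/60 → 1/80 → 1/100 → 1/125.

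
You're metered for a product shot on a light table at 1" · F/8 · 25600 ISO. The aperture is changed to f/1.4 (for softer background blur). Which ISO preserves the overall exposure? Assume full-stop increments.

Aperture: f/8 → f/5.6 → f/4 → f/2.8 → f/2 → f/1.4 — 5 stops opened up (brighter).
Need 5 stops darker from the ISO: 25600 → 12800 → 6400 → 3200 → 1600 → 800.

ISO 800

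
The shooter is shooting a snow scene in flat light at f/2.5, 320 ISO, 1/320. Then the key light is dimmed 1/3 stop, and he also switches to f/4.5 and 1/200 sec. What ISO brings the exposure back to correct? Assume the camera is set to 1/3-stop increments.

Scene light: 1/3 stop darker.
Aperture: f/2.5 → f/2.8 → f/3.2 → f/3.5 → f/4 → f/4.5 — 1 2/3 stops narrower (darker).
Shutter speed: 1/320 → 1/250 → 1/200 — 2/3 stop slower (brighter).
Net so far: 1 1/3 stops darker. ISO: 320 → 400 → 500 → 640 → 800.

ISO 800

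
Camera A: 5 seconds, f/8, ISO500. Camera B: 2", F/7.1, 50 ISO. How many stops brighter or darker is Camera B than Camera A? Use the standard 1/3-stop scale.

4 1/3 stops darker

Aperture: f/8 → f/7.1 — 1/3 stop wider (brighter).
Shutter speed: 5 → 4 → 3.2 → 2.5 → 2 — 1 1/3 stops faster (darker).
ISO: 500 → 400 → 320 → 250 → 200 → 160 → 125 → 100 → 80 → 64 → 50 — 3 1/3 stops lower (darker).
Net: +1/3 −1 1/3 −3 1/3 = −4 1/3 stops.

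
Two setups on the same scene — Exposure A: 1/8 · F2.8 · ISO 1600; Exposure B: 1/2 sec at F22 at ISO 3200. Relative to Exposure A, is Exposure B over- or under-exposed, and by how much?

3 stops darker

Aperture: f/2.8 → f/4 → f/5.6 → f/8 → f/11 → f/16 → f/22 — 6 stops narrower (darker).
Shutter speed: 1/8 → 1/4 → 1/2 — 2 stops slower (brighter).
ISO: 1600 → 3200 — 1 stop raised (brighter).
Net: −6 +2 +1 = −3 stops.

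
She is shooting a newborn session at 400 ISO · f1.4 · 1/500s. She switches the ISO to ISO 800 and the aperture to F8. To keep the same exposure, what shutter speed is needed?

1/30s

ISO: 400 → 800 — 1 stop raised (brighter).
Aperture: f/1.4 → f/2 → f/2.8 → f/4 → f/5.6 → f/8 — 5 stops stopped down (darker).
Net change so far: 4 stops darker. Offset with the shutter speed: 1/500 → 1/250 → 1/125 → 1/60 → 1/30.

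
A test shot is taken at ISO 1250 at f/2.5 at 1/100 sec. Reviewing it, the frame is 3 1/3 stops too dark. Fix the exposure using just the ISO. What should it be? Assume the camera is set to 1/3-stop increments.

Underexposed by 3 1/3 stops → need 3 1/3 stops brighter.
ISO: 1250 → 1600 → 2000 → 2500 → 3200 → 4000 → 5000 → 6400 → 8000 → 10000 → 12800.

ISO 12800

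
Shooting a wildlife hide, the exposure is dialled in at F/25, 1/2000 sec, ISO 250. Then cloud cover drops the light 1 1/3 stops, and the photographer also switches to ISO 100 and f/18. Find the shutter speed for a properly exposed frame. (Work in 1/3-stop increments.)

1/640s

Scene light: 1 1/3 stops darker.
ISO: 250 → 200 → 160 → 125 → 100 — 1 1/3 stops dropped (darker).
Aperture: f/25 → f/22 → f/20 → f/18 — 1 stop larger aperture (brighter).
Net so far: 1 2/3 stops darker. Shutter speed: 1/2000 → 1/1600 → 1/1250 → 1/1000 → 1/800 → 1/640.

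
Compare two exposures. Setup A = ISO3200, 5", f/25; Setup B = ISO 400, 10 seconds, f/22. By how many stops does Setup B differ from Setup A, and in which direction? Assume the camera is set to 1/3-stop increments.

Aperture: f/25 → f/22 — 1/3 stop wider (brighter).
Shutter speed: 5 → 6 → 8 → 10 — 1 stop slower (brighter).
ISO: 3200 → 2500 → 2000 → 1600 → 1250 → 1000 → 800 → 640 → 500 → 400 — 3 stops lower (darker).
Net: +1/3 +1 −3 = −1 2/3 stops.

1 2/3 stops darker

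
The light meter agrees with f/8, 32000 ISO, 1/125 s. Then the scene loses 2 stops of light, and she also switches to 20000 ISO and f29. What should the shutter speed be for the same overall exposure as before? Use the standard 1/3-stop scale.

0.6 s

Scene light: 2 stops darker.
ISO: 32000 → 25600 → 20000 — 2/3 stop dropped (darker).
Aperture: f/8 → f/9 → f/10 → f/11 → f/13 → f/14 → f/16 → f/18 → f/20 → f/22 → f/25 → f/29 — 3 2/3 stops narrower (darker).
Net so far: 6 1/3 stops darker. Shutter speed: 1/125 → 1/100 → 1/80 → 1/60 → 1/50 → 1/40 → 1/30 → 1/25 → 1/20 → 1/15 → 1/13 → 1/10 → 1/8 → 1/6 → 1/5 → 1/4 → 0.3 → 0.4 → 0.5 → 0.6.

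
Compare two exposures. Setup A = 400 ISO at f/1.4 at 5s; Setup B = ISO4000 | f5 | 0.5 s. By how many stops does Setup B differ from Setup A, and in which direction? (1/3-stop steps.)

Aperture: f/1.4 → f/1.6 → f/1.8 → f/2 → f/2.2 → f/2.5 → f/2.8 → f/3.2 → f/3.5 → f/4 → f/4.5 → f/5 — 3 2/3 stops narrower (darker).
Shutter speed: 5 → 4 → 3.2 → 2.5 → 2 → 1.6 → 1.3 → 1 → 0.8 → 0.6 → 0.5 — 3 1/3 stops faster (darker).
ISO: 400 → 500 → 640 → 800 → 1000 → 1250 → 1600 → 2000 → 2500 → 3200 → 4000 — 3 1/3 stops higher (brighter).
Net: −3 2/3 −3 1/3 +3 1/3 = −3 2/3 stops.

3 2/3 stops darker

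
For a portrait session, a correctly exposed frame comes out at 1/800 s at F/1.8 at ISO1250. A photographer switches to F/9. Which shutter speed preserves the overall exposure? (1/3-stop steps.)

Aperture: f/1.8 → f/2 → f/2.2 → f/2.5 → f/2.8 → f/3.2 → f/3.5 → f/4 → f/4.5 → f/5 → f/5.6 → f/6.3 → f/7.1 → f/8 → f/9 — 4 2/3 stops narrower (darker).
Need 4 2/3 stops brighter from the shutter speed: 1/800 → 1/640 → 1/500 → 1/400 → 1/320 → 1/250 → 1/200 → 1/160 → 1/125 → 1/100 → 1/80 → 1/60 → 1/50 → 1/40 → 1/30.

1/30s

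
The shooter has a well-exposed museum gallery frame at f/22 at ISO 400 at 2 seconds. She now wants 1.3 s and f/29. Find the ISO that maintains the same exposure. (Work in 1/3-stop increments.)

Shutter speed: 2 → 1.6 → 1.3 — 2/3 stop shorter (darker).
Aperture: f/22 → f/25 → f/29 — 2/3 stop narrower (darker).
Net change so far: 1 1/3 stops darker. Offset with the ISO: 400 → 500 → 640 → 800 → 1000.

ISO 1000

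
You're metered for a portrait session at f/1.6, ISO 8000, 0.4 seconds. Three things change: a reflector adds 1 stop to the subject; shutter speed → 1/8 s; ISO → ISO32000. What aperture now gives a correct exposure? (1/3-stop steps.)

f/2.5

Scene light: 1 stop brighter.
Shutter speed: 0.4 → 0.3 → 1/4 → 1/5 → 1/6 → 1/8 — 1 2/3 stops faster (darker).
ISO: 8000 → 10000 → 12800 → 16000 → 20000 → 25600 → 32000 — 2 stops higher (brighter).
Net so far: 1 1/3 stops brighter. Aperture: f/1.6 → f/1.8 → f/2 → f/2.2 → f/2.5.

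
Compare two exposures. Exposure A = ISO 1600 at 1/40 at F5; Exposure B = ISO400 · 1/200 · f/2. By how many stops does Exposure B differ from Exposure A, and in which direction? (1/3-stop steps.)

Aperture: f/5 → f/4.5 → f/4 → f/3.5 → f/3.2 → f/2.8 → f/2.5 → f/2.2 → f/2 — 2 2/3 stops wider (brighter).
Shutter speed: 1/40 → 1/50 → 1/60 → 1/80 → 1/100 → 1/125 → 1/160 → 1/200 — 2 1/3 stops shorter (darker).
ISO: 1600 → 1250 → 1000 → 800 → 640 → 500 → 400 — 2 stops lower (darker).
Net: +2 2/3 −2 1/3 −2 = −1 2/3 stops.

1 2/3 stops darker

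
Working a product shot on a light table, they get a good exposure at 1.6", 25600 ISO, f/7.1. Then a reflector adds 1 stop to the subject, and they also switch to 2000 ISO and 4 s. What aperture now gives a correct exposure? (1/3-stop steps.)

f/4.5

Scene light: 1 stop brighter.
ISO: 25600 → 20000 → 16000 → 12800 → 10000 → 8000 → 6400 → 5000 → 4000 → 3200 → 2500 → 2000 — 3 2/3 stops dropped (darker).
Shutter speed: 1.6 → 2 → 2.5 → 3.2 → 4 — 1 1/3 stops slower (brighter).
Net so far: 1 1/3 stops darker. Aperture: f/7.1 → f/6.3 → f/5.6 → f/5 → f/4.5.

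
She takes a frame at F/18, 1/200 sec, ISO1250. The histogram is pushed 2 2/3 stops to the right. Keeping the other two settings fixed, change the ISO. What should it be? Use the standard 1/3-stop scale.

ISO 200

Overexposed by 2 2/3 stops → need 2 2/3 stops darker.
ISO: 1250 → 1000 → 800 → 640 → 500 → 400 → 320 → 250 → 200.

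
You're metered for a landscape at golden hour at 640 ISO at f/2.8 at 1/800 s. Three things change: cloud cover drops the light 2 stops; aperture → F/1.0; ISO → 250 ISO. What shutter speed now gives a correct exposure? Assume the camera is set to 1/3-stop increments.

Scene light: 2 stops darker.
Aperture: f/2.8 → f/2.5 → f/2.2 → f/2 → f/1.8 → f/1.6 → f/1.4 → f/1.2 → f/1.1 → f/1.0 — 3 stops larger aperture (brighter).
ISO: 640 → 500 → 400 → 320 → 250 — 1 1/3 stops lower (darker).
Net so far: 1/3 stop darker. Shutter speed: 1/800 → 1/640.

1/640s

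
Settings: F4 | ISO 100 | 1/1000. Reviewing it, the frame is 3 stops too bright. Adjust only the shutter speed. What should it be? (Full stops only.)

1/8000s

Overexposed by 3 stops → need 3 stops darker.
Shutter speed: 1/1000 → 1/2000 → 1/4000 → 1/8000.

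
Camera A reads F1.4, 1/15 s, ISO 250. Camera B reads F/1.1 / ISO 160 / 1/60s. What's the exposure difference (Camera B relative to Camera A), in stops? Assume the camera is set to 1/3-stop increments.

Aperture: f/1.4 → f/1.2 → f/1.1 — 2/3 stop opened up (brighter).
Shutter speed: 1/15 → 1/20 → 1/25 → 1/30 → 1/40 → 1/50 → 1/60 — 2 stops shorter (darker).
ISO: 250 → 200 → 160 — 2/3 stop dropped (darker).
Net: +2/3 −2 −2/3 = −2 stops.

2 stops darker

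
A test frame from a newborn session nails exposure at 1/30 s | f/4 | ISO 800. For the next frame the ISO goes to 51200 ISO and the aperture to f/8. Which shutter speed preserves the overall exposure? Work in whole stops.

1/500s

ISO: 800 → 1600 → 3200 → 6400 → 12800 → 25600 → 51200 — 6 stops raised (brighter).
Aperture: f/4 → f/5.6 → f/8 — 2 stops narrower (darker).
Net change so far: 4 stops brighter. Offset with the shutter speed: 1/30 → 1/60 → 1/125 → 1/250 → 1/500.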